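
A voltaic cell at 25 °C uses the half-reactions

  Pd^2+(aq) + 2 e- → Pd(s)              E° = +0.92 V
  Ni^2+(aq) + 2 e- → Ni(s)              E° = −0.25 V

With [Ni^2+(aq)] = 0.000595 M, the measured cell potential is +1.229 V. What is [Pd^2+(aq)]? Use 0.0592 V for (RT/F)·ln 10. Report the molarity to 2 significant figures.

With Pd²⁺/Pd at the cathode and Ni²⁺/Ni at the anode, E°cell = +0.92 − (−0.25) = +1.17 V (n = 2).
Rearranging E = E° − (0.0592/n)·log Q gives log Q = 2(+1.17 − (+1.229))/0.0592 = −1.993.
Balancing electrons gives Pd^2+(aq) + Ni(s) → Pd(s) + Ni^2+(aq); thus Q = [Ni^2+(aq)] / [Pd^2+(aq)].
Isolating [Pd^2+(aq)] in Q = 10^{−1.993} yields log [Pd^2+(aq)] = −1.232, i.e. 0.059 M.

0.059 M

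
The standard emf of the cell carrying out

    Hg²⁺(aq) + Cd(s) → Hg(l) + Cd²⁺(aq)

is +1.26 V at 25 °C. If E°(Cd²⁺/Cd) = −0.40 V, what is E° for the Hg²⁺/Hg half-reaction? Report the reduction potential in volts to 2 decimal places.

+0.86 V

In the reaction as written the Hg²⁺/Hg couple is reduced (cathode) and Cd²⁺/Cd is oxidized (anode), so E°cell = E°(Hg²⁺/Hg) − E°(Cd²⁺/Cd).
E°(Hg²⁺/Hg) = E°cell + E°(anode) = +1.26 + (−0.40) = +0.86 V.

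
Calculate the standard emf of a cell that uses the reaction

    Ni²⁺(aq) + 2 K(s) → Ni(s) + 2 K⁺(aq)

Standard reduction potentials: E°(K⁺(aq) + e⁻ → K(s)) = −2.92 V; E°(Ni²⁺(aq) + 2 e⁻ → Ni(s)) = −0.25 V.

In the reaction as written, Ni²⁺(aq) is reduced (cathode) and K⁺(aq) is produced by oxidation at the anode.
E°cell = E°(cathode) − E°(anode) = −0.25 − (−2.92) = +2.67 V.

+2.67 V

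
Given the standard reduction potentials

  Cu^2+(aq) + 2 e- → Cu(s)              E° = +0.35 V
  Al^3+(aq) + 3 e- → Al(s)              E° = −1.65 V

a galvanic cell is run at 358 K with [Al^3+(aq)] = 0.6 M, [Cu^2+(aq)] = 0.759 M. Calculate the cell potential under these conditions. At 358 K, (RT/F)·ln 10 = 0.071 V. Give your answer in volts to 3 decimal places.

The Cu²⁺/Cu couple has the more positive E°, so it is the cathode; Al³⁺/Al is the anode.
The standard potential is +0.35 − (−1.65) = +2.00 V and the balanced reaction transfers n = 6 electrons.
Balancing gives 3 Cu^2+(aq) + 2 Al(s) → 3 Cu(s) + 2 Al^3+(aq); hence Q = [Al^3+(aq)]^2 / [Cu^2+(aq)]^3 = 0.823 (log Q = −0.084).
E = E° − (0.071/n)·log Q = +2.00 − (0.071/6)(−0.084) = +2.001 V.

+2.001 V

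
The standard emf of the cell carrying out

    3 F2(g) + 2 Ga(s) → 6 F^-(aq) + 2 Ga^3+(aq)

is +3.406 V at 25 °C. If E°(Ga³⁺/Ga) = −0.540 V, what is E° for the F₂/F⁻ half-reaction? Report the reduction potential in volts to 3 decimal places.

+2.866 V

In the reaction as written the F₂/F⁻ couple is reduced (cathode) and Ga³⁺/Ga is oxidized (anode), so E°cell = E°(F₂/F⁻) − E°(Ga³⁺/Ga).
E°(F₂/F⁻) = E°cell + E°(anode) = +3.406 + (−0.540) = +2.866 V.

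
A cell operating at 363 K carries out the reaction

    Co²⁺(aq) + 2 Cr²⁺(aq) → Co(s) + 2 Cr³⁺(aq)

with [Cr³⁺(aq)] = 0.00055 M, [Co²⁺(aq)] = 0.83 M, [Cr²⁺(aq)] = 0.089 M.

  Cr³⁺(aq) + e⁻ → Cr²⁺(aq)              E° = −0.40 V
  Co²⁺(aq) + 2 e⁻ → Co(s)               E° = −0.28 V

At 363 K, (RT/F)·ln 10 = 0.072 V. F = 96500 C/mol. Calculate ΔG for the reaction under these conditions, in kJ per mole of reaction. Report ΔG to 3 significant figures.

−53.3 kJ/mol

E°cell = −0.28 − (−0.40) = +0.12 V; the balanced reaction transfers n = 2 electrons.
Here Q = [Cr³⁺(aq)]^2 / ([Co²⁺(aq)]·[Cr²⁺(aq)]^2) = 4.6×10^−5 (log Q = −4.337), giving E = +0.12 − (0.072/2)·(−4.337) = +0.2761 V.
ΔG = −nFE = −(2)(96500)(+0.2761) J/mol = −53.3 kJ/mol.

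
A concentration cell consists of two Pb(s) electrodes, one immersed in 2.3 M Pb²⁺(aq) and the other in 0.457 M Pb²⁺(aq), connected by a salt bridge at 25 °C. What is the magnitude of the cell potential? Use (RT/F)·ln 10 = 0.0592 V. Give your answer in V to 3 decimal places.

For a concentration cell E°cell = 0, since both electrodes use the same couple.
The compartment with the higher Pb²⁺(aq) concentration (2.3 M) acts as the cathode; ions are reduced there and produced at the dilute (0.457 M) anode.
With n = 2, Ecell = −(0.0592/2)·log([dilute]/[conc]) = −(0.0592/2)·log(0.457/2.3) = +0.021 V.

0.021 V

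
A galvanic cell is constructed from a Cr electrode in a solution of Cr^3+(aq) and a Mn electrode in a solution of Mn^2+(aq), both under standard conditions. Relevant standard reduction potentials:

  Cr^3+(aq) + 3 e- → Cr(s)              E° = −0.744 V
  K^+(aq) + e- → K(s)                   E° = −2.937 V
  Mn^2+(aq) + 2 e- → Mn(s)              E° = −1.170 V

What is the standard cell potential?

+0.426 V

Of the two couples in this cell, the one with the more positive reduction potential is reduced at the cathode: here that is Cr³⁺/Cr (−0.744 V); Mn²⁺/Mn (−1.170 V) is the anode.
E°cell = E°(cathode) − E°(anode) = −0.744 − (−1.170) = +0.426 V.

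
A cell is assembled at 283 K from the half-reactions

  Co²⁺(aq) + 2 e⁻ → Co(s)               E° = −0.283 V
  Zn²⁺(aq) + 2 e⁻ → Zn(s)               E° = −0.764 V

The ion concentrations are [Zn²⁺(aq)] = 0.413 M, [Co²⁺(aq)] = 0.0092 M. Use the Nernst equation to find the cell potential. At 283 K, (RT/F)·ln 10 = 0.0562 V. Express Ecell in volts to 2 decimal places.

+0.43 V

Since E°(Co²⁺/Co) > E°(Zn²⁺/Zn), Co²⁺/Co serves as the cathode.
E°cell = E°cat − E°an = −0.283 − (−0.764) = +0.481 V; n = 2.
The balanced reaction is Co²⁺(aq) + Zn(s) → Co(s) + Zn²⁺(aq), so Q = [Zn²⁺(aq)] / [Co²⁺(aq)] = 44.9 and log Q = 1.652.
E = E° − (0.0562/n)·log Q = +0.481 − (0.0562/2)(1.652) = +0.43 V.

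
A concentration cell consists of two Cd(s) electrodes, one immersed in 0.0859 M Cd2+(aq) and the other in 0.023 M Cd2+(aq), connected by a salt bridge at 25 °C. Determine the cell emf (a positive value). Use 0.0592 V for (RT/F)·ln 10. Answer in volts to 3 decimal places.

0.017 V

For a concentration cell E°cell = 0, since both electrodes use the same couple.
The compartment with the higher Cd2+(aq) concentration (0.0859 M) acts as the cathode; ions are reduced there and produced at the dilute (0.023 M) anode.
With n = 2, Ecell = −(0.0592/2)·log([dilute]/[conc]) = −(0.0592/2)·log(0.023/0.0859) = +0.017 V.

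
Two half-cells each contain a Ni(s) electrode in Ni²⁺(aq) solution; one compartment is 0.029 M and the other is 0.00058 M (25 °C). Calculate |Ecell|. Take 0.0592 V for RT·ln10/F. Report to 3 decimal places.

0.050 V

For a concentration cell E°cell = 0, since both electrodes use the same couple.
The compartment with the higher Ni²⁺(aq) concentration (0.029 M) acts as the cathode; ions are reduced there and produced at the dilute (0.00058 M) anode.
With n = 2, Ecell = −(0.0592/2)·log([dilute]/[conc]) = −(0.0592/2)·log(0.00058/0.029) = +0.050 V.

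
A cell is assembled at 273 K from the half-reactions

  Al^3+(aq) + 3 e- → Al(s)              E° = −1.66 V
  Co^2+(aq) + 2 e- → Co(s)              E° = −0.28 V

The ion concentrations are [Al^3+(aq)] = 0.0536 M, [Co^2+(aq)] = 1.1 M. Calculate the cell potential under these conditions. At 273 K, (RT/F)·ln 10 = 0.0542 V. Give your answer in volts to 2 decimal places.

+1.40 V

The Co²⁺/Co couple has the more positive E°, so it is the cathode; Al³⁺/Al is the anode.
E°cell = E°cat − E°an = −0.28 − (−1.66) = +1.38 V; n = 6.
For the overall reaction 3 Co^2+(aq) + 2 Al(s) → 3 Co(s) + 2 Al^3+(aq), Q = [Al^3+(aq)]^2 / [Co^2+(aq)]^3 = 0.00216, giving log Q = −2.666.
Applying E = E° − (RT ln10/nF)·log Q gives +1.38 − (0.0542/6)(−2.666) = +1.40 V.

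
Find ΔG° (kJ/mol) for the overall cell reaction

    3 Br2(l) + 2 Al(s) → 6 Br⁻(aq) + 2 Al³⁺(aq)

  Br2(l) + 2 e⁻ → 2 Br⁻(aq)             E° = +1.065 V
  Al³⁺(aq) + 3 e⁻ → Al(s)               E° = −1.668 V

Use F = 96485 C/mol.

In the reaction as written Br2(l) is reduced, so the Br₂/Br⁻ couple is the cathode and Al³⁺/Al is the anode.
E°cell = +1.065 − (−1.668) = +2.733 V; balancing electrons gives n = 6.
ΔG° = −nFE°cell = −(6)(96485)(+2.733) J/mol = −1582 kJ/mol.

−1582 kJ/mol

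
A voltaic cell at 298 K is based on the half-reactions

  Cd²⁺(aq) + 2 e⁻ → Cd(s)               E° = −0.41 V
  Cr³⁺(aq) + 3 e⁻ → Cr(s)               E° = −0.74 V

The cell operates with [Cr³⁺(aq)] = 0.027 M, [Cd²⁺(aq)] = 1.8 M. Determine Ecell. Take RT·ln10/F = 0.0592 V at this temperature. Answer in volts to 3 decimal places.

+0.369 V

Since E°(Cd²⁺/Cd) > E°(Cr³⁺/Cr), Cd²⁺/Cd serves as the cathode.
E°cell = E°cat − E°an = −0.41 − (−0.74) = +0.33 V; n = 6.
For the overall reaction 3 Cd²⁺(aq) + 2 Cr(s) → 3 Cd(s) + 2 Cr³⁺(aq), Q = [Cr³⁺(aq)]^2 / [Cd²⁺(aq)]^3 = 0.000125, giving log Q = −3.903.
E = E° − (0.0592/n)·log Q = +0.33 − (0.0592/6)(−3.903) = +0.369 V.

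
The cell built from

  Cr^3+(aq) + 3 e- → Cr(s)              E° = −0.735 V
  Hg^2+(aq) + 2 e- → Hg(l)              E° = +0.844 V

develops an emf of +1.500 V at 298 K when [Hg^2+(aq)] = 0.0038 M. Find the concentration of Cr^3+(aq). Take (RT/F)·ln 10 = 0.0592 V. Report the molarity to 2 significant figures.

2.4 M

The Hg²⁺/Hg couple has the larger reduction potential, so it is the cathode: E°cell = +0.844 − (−0.735) = +1.579 V and n = 6.
Since E = E° − (0.0592/n)·log Q, log Q = n(E° − E)/0.0592 = 8.007.
For 3 Hg^2+(aq) + 2 Cr(s) → 3 Hg(l) + 2 Cr^3+(aq), the reaction quotient is Q = [Cr^3+(aq)]^2 / [Hg^2+(aq)]^3.
Isolating [Cr^3+(aq)] in Q = 10^{8.007} yields log [Cr^3+(aq)] = 0.373, i.e. 2.4 M.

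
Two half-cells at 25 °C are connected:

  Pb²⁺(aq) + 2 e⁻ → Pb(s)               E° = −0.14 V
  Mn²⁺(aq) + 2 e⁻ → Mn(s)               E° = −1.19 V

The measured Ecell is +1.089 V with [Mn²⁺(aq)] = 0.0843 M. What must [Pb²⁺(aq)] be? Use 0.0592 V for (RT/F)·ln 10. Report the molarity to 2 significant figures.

1.8 M

With Pb²⁺/Pb at the cathode and Mn²⁺/Mn at the anode, E°cell = −0.14 − (−1.19) = +1.05 V (n = 2).
From the Nernst equation, log Q = n(E° − E)/0.0592 = 2·(+1.05 − (+1.089))/0.0592 = −1.318.
For Pb²⁺(aq) + Mn(s) → Pb(s) + Mn²⁺(aq), the reaction quotient is Q = [Mn²⁺(aq)] / [Pb²⁺(aq)].
Solving for the unknown gives log [Pb²⁺(aq)] = 0.244, so [Pb²⁺(aq)] ≈ 1.8 M.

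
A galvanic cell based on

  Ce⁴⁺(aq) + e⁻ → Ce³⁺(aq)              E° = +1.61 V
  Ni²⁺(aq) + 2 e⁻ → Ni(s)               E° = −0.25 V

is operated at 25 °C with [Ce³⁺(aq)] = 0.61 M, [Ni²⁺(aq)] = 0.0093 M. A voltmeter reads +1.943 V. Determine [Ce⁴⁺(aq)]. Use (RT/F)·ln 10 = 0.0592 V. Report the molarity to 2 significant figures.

1.5 M

With Ce⁴⁺/Ce³⁺ at the cathode and Ni²⁺/Ni at the anode, E°cell = +1.61 − (−0.25) = +1.86 V (n = 2).
Since E = E° − (0.0592/n)·log Q, log Q = n(E° − E)/0.0592 = −2.804.
The balanced reaction is 2 Ce⁴⁺(aq) + Ni(s) → 2 Ce³⁺(aq) + Ni²⁺(aq), so Q = ([Ce³⁺(aq)]^2·[Ni²⁺(aq)]) / [Ce⁴⁺(aq)]^2.
Solving for the unknown gives log [Ce⁴⁺(aq)] = 0.172, so [Ce⁴⁺(aq)] ≈ 1.5 M.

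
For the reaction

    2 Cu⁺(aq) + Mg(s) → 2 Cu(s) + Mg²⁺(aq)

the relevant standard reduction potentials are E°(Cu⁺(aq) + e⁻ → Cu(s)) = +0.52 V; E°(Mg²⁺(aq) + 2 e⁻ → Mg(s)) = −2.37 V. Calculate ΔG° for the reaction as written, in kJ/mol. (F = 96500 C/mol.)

In the reaction as written Cu⁺(aq) is reduced, so the Cu⁺/Cu couple is the cathode and Mg²⁺/Mg is the anode.
E°cell = +0.52 − (−2.37) = +2.89 V; balancing electrons gives n = 2.
ΔG° = −nFE°cell = −(2)(96500)(+2.89) J/mol = −558 kJ/mol.

−558 kJ/mol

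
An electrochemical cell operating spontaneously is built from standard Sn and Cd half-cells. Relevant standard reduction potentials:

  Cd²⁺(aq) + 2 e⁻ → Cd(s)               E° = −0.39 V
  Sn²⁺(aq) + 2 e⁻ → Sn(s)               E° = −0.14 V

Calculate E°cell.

+0.25 V

Of the two couples in this cell, the one with the more positive reduction potential is reduced at the cathode: here that is Sn²⁺/Sn (−0.14 V); Cd²⁺/Cd (−0.39 V) is the anode.
E°cell = E°(cathode) − E°(anode) = −0.14 − (−0.39) = +0.25 V.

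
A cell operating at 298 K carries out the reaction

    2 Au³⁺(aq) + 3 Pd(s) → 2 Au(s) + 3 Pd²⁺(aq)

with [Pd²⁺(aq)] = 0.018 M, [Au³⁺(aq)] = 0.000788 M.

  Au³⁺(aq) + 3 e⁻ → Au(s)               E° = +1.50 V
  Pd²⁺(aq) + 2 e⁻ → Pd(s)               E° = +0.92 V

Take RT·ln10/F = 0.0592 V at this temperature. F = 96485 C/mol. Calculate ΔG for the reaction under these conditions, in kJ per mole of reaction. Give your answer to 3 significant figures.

With Au³⁺/Au reduced at the cathode, E°cell = +1.50 − (+0.92) = +0.58 V and n = 6.
Q = [Pd²⁺(aq)]^3 / [Au³⁺(aq)]^2 = 9.39, so log Q = 0.973 and E = +0.58 − (0.0592/6)(0.973) = +0.5704 V.
ΔG = −nFE = −(6)(96485)(+0.5704) J/mol = −330 kJ/mol.

−330 kJ/mol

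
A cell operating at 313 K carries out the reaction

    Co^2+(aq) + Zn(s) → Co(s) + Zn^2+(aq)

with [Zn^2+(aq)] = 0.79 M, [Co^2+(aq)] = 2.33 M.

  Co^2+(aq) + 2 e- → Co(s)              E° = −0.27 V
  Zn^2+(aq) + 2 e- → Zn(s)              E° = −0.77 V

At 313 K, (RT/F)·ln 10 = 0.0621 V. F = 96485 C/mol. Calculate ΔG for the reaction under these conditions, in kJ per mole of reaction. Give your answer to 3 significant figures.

−99.3 kJ/mol

E°cell = −0.27 − (−0.77) = +0.50 V; the balanced reaction transfers n = 2 electrons.
Q = [Zn^2+(aq)] / [Co^2+(aq)] = 0.339, so log Q = −0.470 and E = +0.50 − (0.0621/2)(−0.470) = +0.5146 V.
Finally ΔG = −nFE = −(2)(96485 C/mol)(+0.5146 V) = −99.3 kJ/mol.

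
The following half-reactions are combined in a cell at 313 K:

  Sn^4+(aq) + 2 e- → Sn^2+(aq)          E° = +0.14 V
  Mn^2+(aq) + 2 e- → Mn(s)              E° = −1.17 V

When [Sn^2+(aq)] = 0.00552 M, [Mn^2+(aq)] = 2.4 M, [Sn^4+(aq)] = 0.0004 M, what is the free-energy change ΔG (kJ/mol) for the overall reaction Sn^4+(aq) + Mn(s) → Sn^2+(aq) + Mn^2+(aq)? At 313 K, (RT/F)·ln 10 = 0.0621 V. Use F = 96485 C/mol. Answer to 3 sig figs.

The standard cell potential is +0.14 − (−1.17) = +1.31 V, with n = 2 electrons in the balanced equation.
The reaction quotient is ([Sn^2+(aq)]·[Mn^2+(aq)]) / [Sn^4+(aq)] = 33.1; by Nernst, E = +1.31 − (0.0621/2)(1.520) = +1.2628 V.
Finally ΔG = −nFE = −(2)(96485 C/mol)(+1.2628 V) = −244 kJ/mol.

−244 kJ/mol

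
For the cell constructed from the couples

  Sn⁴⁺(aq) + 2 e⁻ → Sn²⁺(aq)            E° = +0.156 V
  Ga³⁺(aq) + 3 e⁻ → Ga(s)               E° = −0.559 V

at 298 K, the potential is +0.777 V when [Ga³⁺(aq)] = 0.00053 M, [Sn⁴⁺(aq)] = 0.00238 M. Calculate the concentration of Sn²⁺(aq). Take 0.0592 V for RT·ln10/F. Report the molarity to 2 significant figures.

0.0029 M

The Sn⁴⁺/Sn²⁺ couple has the larger reduction potential, so it is the cathode: E°cell = +0.156 − (−0.559) = +0.715 V and n = 6.
Since E = E° − (0.0592/n)·log Q, log Q = n(E° − E)/0.0592 = −6.284.
The balanced reaction is 3 Sn⁴⁺(aq) + 2 Ga(s) → 3 Sn²⁺(aq) + 2 Ga³⁺(aq), so Q = ([Sn²⁺(aq)]^3·[Ga³⁺(aq)]^2) / [Sn⁴⁺(aq)]^3.
Solving for the unknown gives log [Sn²⁺(aq)] = −2.534, so [Sn²⁺(aq)] ≈ 0.0029 M.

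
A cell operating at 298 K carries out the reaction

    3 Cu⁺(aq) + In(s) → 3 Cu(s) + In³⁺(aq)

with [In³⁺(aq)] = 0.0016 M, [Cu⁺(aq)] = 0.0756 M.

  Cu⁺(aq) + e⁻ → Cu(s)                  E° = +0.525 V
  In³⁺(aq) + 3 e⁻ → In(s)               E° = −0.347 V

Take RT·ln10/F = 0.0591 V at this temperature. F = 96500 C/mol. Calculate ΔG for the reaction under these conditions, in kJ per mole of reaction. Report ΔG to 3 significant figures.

−249 kJ/mol

E°cell = +0.525 − (−0.347) = +0.872 V; the balanced reaction transfers n = 3 electrons.
Q = [In³⁺(aq)] / [Cu⁺(aq)]^3 = 3.7, so log Q = 0.569 and E = +0.872 − (0.0591/3)(0.569) = +0.8608 V.
Then ΔG = −nFE = −3 × 96500 × +0.8608 J/mol = −249 kJ/mol.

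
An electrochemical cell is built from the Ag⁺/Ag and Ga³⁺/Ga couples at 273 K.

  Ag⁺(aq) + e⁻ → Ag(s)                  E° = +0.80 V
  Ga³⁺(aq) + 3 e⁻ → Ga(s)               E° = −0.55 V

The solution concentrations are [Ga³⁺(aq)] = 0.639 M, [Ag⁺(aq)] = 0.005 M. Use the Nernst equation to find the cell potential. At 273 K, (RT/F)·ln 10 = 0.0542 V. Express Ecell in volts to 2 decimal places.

The Ag⁺/Ag couple has the more positive E°, so it is the cathode; Ga³⁺/Ga is the anode.
E°cell = +0.80 − (−0.55) = +1.35 V, with n = 3 electrons transferred.
Balancing gives 3 Ag⁺(aq) + Ga(s) → 3 Ag(s) + Ga³⁺(aq); hence Q = [Ga³⁺(aq)] / [Ag⁺(aq)]^3 = 5.11×10^6 (log Q = 6.709).
E = E° − (0.0542/n)·log Q = +1.35 − (0.0542/3)(6.709) = +1.23 V.

+1.23 V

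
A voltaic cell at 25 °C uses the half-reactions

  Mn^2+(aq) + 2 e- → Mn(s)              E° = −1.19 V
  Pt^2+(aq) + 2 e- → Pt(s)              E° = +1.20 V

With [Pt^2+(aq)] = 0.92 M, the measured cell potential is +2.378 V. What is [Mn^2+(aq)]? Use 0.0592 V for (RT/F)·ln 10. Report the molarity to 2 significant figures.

2.3 M

With Pt²⁺/Pt at the cathode and Mn²⁺/Mn at the anode, E°cell = +1.20 − (−1.19) = +2.39 V (n = 2).
Rearranging E = E° − (0.0592/n)·log Q gives log Q = 2(+2.39 − (+2.378))/0.0592 = 0.405.
Balancing electrons gives Pt^2+(aq) + Mn(s) → Pt(s) + Mn^2+(aq); thus Q = [Mn^2+(aq)] / [Pt^2+(aq)].
Solving for the unknown gives log [Mn^2+(aq)] = 0.369, so [Mn^2+(aq)] ≈ 2.3 M.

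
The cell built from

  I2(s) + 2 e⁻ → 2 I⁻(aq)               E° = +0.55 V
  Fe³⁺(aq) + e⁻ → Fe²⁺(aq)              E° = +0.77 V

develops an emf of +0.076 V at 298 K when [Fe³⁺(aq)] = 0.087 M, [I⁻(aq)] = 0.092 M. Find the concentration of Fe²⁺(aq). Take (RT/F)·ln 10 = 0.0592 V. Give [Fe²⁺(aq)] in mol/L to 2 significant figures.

2.2 M

With Fe³⁺/Fe²⁺ at the cathode and I₂/I⁻ at the anode, E°cell = +0.77 − (+0.55) = +0.22 V (n = 2).
Since E = E° − (0.0592/n)·log Q, log Q = n(E° − E)/0.0592 = 4.865.
The balanced reaction is 2 Fe³⁺(aq) + 2 I⁻(aq) → 2 Fe²⁺(aq) + I2(s), so Q = [Fe²⁺(aq)]^2 / ([Fe³⁺(aq)]^2·[I⁻(aq)]^2).
Substituting the known concentrations and solving, log [Fe²⁺(aq)] = 0.336 and [Fe²⁺(aq)] = 2.2 M.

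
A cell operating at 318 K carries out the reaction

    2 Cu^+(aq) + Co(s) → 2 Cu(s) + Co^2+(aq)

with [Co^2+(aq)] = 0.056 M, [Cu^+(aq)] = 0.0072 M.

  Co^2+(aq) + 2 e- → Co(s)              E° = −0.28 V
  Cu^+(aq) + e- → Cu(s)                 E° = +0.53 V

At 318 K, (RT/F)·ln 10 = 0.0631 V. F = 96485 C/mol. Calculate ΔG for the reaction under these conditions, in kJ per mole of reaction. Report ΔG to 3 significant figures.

The standard cell potential is +0.53 − (−0.28) = +0.81 V, with n = 2 electrons in the balanced equation.
The reaction quotient is [Co^2+(aq)] / [Cu^+(aq)]^2 = 1.08×10^3; by Nernst, E = +0.81 − (0.0631/2)(3.034) = +0.7143 V.
ΔG = −nFE = −(2)(96485)(+0.7143) J/mol = −138 kJ/mol.

−138 kJ/mol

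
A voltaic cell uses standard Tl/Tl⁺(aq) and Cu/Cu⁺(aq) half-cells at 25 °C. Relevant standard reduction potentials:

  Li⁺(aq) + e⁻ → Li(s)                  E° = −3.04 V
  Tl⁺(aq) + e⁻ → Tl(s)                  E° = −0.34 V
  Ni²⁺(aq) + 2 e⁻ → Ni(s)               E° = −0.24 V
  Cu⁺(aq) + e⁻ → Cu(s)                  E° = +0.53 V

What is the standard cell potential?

Of the two couples in this cell, the one with the more positive reduction potential is reduced at the cathode: here that is Cu⁺/Cu (+0.53 V); Tl⁺/Tl (−0.34 V) is the anode.
E°cell = E°(cathode) − E°(anode) = +0.53 − (−0.34) = +0.87 V.

+0.87 V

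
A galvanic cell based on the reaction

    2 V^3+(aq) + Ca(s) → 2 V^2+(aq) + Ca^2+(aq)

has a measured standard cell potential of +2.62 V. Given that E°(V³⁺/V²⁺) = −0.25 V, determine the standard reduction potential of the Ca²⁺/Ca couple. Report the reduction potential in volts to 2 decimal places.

In the reaction as written the V³⁺/V²⁺ couple is reduced (cathode) and Ca²⁺/Ca is oxidized (anode), so E°cell = E°(V³⁺/V²⁺) − E°(Ca²⁺/Ca).
E°(Ca²⁺/Ca) = E°(cathode) − E°cell = −0.25 − (+2.62) = −2.87 V.

−2.87 V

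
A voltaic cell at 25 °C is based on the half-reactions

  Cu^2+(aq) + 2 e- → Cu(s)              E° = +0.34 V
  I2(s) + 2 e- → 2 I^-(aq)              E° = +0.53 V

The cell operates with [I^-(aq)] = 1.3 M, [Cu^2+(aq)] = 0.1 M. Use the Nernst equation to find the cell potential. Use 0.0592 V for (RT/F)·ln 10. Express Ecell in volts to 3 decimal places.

+0.213 V

The I₂/I⁻ couple has the more positive E°, so it is the cathode; Cu²⁺/Cu is the anode.
E°cell = E°cat − E°an = +0.53 − (+0.34) = +0.19 V; n = 2.
Balancing gives I2(s) + Cu(s) → 2 I^-(aq) + Cu^2+(aq); hence Q = [I^-(aq)]^2·[Cu^2+(aq)] = 0.169 (log Q = −0.772).
By the Nernst equation, E = +0.19 − (0.0592/2)·(−0.772) = +0.213 V.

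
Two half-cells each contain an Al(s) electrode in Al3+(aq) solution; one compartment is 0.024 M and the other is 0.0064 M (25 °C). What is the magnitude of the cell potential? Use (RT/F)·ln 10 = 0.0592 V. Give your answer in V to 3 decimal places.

For a concentration cell E°cell = 0, since both electrodes use the same couple.
The compartment with the higher Al3+(aq) concentration (0.024 M) acts as the cathode; ions are reduced there and produced at the dilute (0.0064 M) anode.
With n = 3, Ecell = −(0.0592/3)·log([dilute]/[conc]) = −(0.0592/3)·log(0.0064/0.024) = +0.011 V.

0.011 V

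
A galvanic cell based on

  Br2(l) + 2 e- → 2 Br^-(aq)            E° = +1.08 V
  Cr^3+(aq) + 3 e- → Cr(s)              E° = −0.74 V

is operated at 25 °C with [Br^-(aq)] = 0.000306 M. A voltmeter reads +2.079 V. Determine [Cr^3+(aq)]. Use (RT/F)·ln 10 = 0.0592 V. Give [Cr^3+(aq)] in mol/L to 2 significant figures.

The Br₂/Br⁻ couple has the larger reduction potential, so it is the cathode: E°cell = +1.08 − (−0.74) = +1.82 V and n = 6.
From the Nernst equation, log Q = n(E° − E)/0.0592 = 6·(+1.82 − (+2.079))/0.0592 = −26.250.
Balancing electrons gives 3 Br2(l) + 2 Cr(s) → 6 Br^-(aq) + 2 Cr^3+(aq); thus Q = [Br^-(aq)]^6·[Cr^3+(aq)]^2.
Solving for the unknown gives log [Cr^3+(aq)] = −2.582, so [Cr^3+(aq)] ≈ 0.0026 M.

0.0026 M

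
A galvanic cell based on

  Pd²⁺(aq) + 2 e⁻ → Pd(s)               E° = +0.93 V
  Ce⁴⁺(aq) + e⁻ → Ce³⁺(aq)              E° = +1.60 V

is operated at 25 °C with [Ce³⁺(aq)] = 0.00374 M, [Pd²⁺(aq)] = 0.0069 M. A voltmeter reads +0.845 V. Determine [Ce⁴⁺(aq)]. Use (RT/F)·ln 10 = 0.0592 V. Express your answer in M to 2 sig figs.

Ce⁴⁺/Ce³⁺ is the cathode (higher E°); E°cell = +1.60 − (+0.93) = +0.67 V with n = 2.
From the Nernst equation, log Q = n(E° − E)/0.0592 = 2·(+0.67 − (+0.845))/0.0592 = −5.912.
The balanced reaction is 2 Ce⁴⁺(aq) + Pd(s) → 2 Ce³⁺(aq) + Pd²⁺(aq), so Q = ([Ce³⁺(aq)]^2·[Pd²⁺(aq)]) / [Ce⁴⁺(aq)]^2.
Solving for the unknown gives log [Ce⁴⁺(aq)] = −0.552, so [Ce⁴⁺(aq)] ≈ 0.28 M.

0.28 M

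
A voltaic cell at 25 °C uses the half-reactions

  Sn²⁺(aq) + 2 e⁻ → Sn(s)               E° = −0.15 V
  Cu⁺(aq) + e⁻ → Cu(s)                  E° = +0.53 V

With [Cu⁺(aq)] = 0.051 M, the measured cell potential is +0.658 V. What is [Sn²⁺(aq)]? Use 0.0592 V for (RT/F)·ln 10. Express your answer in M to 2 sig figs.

With Cu⁺/Cu at the cathode and Sn²⁺/Sn at the anode, E°cell = +0.53 − (−0.15) = +0.68 V (n = 2).
From the Nernst equation, log Q = n(E° − E)/0.0592 = 2·(+0.68 − (+0.658))/0.0592 = 0.743.
The balanced reaction is 2 Cu⁺(aq) + Sn(s) → 2 Cu(s) + Sn²⁺(aq), so Q = [Sn²⁺(aq)] / [Cu⁺(aq)]^2.
Isolating [Sn²⁺(aq)] in Q = 10^{0.743} yields log [Sn²⁺(aq)] = −1.842, i.e. 0.014 M.

0.014 M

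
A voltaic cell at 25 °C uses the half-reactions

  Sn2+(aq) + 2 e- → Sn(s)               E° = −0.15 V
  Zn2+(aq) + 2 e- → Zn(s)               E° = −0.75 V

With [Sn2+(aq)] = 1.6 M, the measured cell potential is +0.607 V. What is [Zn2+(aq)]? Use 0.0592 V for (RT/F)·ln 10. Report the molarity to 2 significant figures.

0.93 M

With Sn²⁺/Sn at the cathode and Zn²⁺/Zn at the anode, E°cell = −0.15 − (−0.75) = +0.60 V (n = 2).
From the Nernst equation, log Q = n(E° − E)/0.0592 = 2·(+0.60 − (+0.607))/0.0592 = −0.236.
The balanced reaction is Sn2+(aq) + Zn(s) → Sn(s) + Zn2+(aq), so Q = [Zn2+(aq)] / [Sn2+(aq)].
Solving for the unknown gives log [Zn2+(aq)] = −0.032, so [Zn2+(aq)] ≈ 0.93 M.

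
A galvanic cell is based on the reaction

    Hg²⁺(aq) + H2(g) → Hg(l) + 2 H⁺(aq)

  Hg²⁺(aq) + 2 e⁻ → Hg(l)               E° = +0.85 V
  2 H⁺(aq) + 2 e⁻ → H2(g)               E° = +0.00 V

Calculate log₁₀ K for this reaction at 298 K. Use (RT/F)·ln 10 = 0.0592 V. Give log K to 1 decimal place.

log K = 28.7

The Hg²⁺/Hg couple is reduced (cathode); E°cell = +0.85 − (+0.00) = +0.85 V with n = 2.
At equilibrium E = 0, so log K = nE°cell / 0.0592 = (2)(+0.85) / 0.0592 = 28.7.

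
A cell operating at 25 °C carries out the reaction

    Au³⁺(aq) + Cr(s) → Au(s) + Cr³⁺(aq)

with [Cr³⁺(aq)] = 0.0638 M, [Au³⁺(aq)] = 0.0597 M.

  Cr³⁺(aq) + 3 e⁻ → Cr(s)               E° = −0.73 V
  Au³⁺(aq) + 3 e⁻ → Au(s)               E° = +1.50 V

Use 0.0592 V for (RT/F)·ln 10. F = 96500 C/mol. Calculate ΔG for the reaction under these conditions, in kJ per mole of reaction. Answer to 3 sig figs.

The standard cell potential is +1.50 − (−0.73) = +2.23 V, with n = 3 electrons in the balanced equation.
Here Q = [Cr³⁺(aq)] / [Au³⁺(aq)] = 1.07 (log Q = 0.029), giving E = +2.23 − (0.0592/3)·(0.029) = +2.2294 V.
Then ΔG = −nFE = −3 × 96500 × +2.2294 J/mol = −645 kJ/mol.

−645 kJ/mol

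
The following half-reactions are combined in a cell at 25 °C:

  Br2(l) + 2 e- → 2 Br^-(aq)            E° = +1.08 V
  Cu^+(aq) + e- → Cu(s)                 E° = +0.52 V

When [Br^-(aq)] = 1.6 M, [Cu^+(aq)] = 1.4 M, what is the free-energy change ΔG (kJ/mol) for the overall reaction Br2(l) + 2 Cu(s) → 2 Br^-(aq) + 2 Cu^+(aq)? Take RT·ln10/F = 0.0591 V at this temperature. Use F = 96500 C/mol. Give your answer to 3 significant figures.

With Br₂/Br⁻ reduced at the cathode, E°cell = +1.08 − (+0.52) = +0.56 V and n = 2.
The reaction quotient is [Br^-(aq)]^2·[Cu^+(aq)]^2 = 5.02; by Nernst, E = +0.56 − (0.0591/2)(0.700) = +0.5393 V.
Then ΔG = −nFE = −2 × 96500 × +0.5393 J/mol = −104 kJ/mol.

−104 kJ/mol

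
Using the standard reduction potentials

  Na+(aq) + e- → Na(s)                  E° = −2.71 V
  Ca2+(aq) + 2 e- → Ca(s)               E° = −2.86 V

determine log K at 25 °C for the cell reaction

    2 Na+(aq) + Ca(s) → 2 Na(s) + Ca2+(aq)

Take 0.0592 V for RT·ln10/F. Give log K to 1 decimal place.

The Na⁺/Na couple is reduced (cathode); E°cell = −2.71 − (−2.86) = +0.15 V with n = 2.
At equilibrium E = 0, so log K = nE°cell / 0.0592 = (2)(+0.15) / 0.0592 = 5.1.

log K = 5.1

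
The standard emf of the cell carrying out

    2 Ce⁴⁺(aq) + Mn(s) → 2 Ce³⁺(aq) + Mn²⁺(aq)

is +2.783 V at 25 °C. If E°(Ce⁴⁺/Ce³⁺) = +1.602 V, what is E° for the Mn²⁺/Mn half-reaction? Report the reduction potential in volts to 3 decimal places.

In the reaction as written the Ce⁴⁺/Ce³⁺ couple is reduced (cathode) and Mn²⁺/Mn is oxidized (anode), so E°cell = E°(Ce⁴⁺/Ce³⁺) − E°(Mn²⁺/Mn).
E°(Mn²⁺/Mn) = E°(cathode) − E°cell = +1.602 − (+2.783) = −1.181 V.

−1.181 V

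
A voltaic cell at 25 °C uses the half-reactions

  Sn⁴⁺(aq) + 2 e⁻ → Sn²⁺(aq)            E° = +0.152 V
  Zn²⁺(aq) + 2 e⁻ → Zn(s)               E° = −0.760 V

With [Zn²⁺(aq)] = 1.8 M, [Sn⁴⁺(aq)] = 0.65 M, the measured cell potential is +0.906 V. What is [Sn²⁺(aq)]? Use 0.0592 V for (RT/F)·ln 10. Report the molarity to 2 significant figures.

With Sn⁴⁺/Sn²⁺ at the cathode and Zn²⁺/Zn at the anode, E°cell = +0.152 − (−0.760) = +0.912 V (n = 2).
From the Nernst equation, log Q = n(E° − E)/0.0592 = 2·(+0.912 − (+0.906))/0.0592 = 0.203.
The balanced reaction is Sn⁴⁺(aq) + Zn(s) → Sn²⁺(aq) + Zn²⁺(aq), so Q = ([Sn²⁺(aq)]·[Zn²⁺(aq)]) / [Sn⁴⁺(aq)].
Isolating [Sn²⁺(aq)] in Q = 10^{0.203} yields log [Sn²⁺(aq)] = −0.239, i.e. 0.58 M.

0.58 M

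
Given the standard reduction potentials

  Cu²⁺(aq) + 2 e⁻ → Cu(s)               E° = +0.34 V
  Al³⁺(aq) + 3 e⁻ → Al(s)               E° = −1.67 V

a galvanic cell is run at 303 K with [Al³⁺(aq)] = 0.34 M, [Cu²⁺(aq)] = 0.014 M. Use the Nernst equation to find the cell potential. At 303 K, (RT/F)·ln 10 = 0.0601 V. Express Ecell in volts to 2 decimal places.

Cu²⁺/Cu is reduced (cathode, E° = +0.34 V) and Al³⁺/Al is oxidized (anode).
E°cell = E°cat − E°an = +0.34 − (−1.67) = +2.01 V; n = 6.
The balanced reaction is 3 Cu²⁺(aq) + 2 Al(s) → 3 Cu(s) + 2 Al³⁺(aq), so Q = [Al³⁺(aq)]^2 / [Cu²⁺(aq)]^3 = 4.21×10^4 and log Q = 4.625.
E = E° − (0.0601/n)·log Q = +2.01 − (0.0601/6)(4.625) = +1.96 V.

+1.96 V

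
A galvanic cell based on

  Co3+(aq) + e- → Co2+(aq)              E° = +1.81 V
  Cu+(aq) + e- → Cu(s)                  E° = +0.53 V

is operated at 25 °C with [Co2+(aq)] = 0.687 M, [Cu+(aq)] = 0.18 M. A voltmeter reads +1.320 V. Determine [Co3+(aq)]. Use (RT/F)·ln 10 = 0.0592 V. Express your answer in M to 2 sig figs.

0.59 M

Co³⁺/Co²⁺ is the cathode (higher E°); E°cell = +1.81 − (+0.53) = +1.28 V with n = 1.
Since E = E° − (0.0592/n)·log Q, log Q = n(E° − E)/0.0592 = −0.676.
For Co3+(aq) + Cu(s) → Co2+(aq) + Cu+(aq), the reaction quotient is Q = ([Co2+(aq)]·[Cu+(aq)]) / [Co3+(aq)].
Solving for the unknown gives log [Co3+(aq)] = −0.232, so [Co3+(aq)] ≈ 0.59 M.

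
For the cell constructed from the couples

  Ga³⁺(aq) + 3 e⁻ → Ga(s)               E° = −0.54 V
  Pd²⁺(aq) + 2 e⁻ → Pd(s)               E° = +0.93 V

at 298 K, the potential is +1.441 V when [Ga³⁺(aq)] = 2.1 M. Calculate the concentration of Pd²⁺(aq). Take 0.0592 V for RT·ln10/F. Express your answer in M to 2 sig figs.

The Pd²⁺/Pd couple has the larger reduction potential, so it is the cathode: E°cell = +0.93 − (−0.54) = +1.47 V and n = 6.
Rearranging E = E° − (0.0592/n)·log Q gives log Q = 6(+1.47 − (+1.441))/0.0592 = 2.939.
The balanced reaction is 3 Pd²⁺(aq) + 2 Ga(s) → 3 Pd(s) + 2 Ga³⁺(aq), so Q = [Ga³⁺(aq)]^2 / [Pd²⁺(aq)]^3.
Solving for the unknown gives log [Pd²⁺(aq)] = −0.765, so [Pd²⁺(aq)] ≈ 0.17 M.

0.17 M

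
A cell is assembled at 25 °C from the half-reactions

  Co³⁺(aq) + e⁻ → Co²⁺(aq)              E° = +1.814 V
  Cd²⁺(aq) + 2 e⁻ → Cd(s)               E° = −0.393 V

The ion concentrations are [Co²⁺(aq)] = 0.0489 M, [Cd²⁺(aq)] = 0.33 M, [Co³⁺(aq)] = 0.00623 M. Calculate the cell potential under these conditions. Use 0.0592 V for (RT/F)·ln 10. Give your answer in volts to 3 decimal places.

+2.168 V

The Co³⁺/Co²⁺ couple has the more positive E°, so it is the cathode; Cd²⁺/Cd is the anode.
The standard potential is +1.814 − (−0.393) = +2.207 V and the balanced reaction transfers n = 2 electrons.
The balanced reaction is 2 Co³⁺(aq) + Cd(s) → 2 Co²⁺(aq) + Cd²⁺(aq), so Q = ([Co²⁺(aq)]^2·[Cd²⁺(aq)]) / [Co³⁺(aq)]^2 = 20.3 and log Q = 1.308.
Applying E = E° − (RT ln10/nF)·log Q gives +2.207 − (0.0592/2)(1.308) = +2.168 V.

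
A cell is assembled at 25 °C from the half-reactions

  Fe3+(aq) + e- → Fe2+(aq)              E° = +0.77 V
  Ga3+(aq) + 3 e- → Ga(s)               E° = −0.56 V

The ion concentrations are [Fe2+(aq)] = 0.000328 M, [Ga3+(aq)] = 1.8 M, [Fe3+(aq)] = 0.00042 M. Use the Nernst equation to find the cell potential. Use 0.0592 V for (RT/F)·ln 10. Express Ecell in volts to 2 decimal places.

+1.33 V

Fe³⁺/Fe²⁺ is reduced (cathode, E° = +0.77 V) and Ga³⁺/Ga is oxidized (anode).
E°cell = E°cat − E°an = +0.77 − (−0.56) = +1.33 V; n = 3.
The balanced reaction is 3 Fe3+(aq) + Ga(s) → 3 Fe2+(aq) + Ga3+(aq), so Q = ([Fe2+(aq)]^3·[Ga3+(aq)]) / [Fe3+(aq)]^3 = 0.857 and log Q = −0.067.
Applying E = E° − (RT ln10/nF)·log Q gives +1.33 − (0.0592/3)(−0.067) = +1.33 V.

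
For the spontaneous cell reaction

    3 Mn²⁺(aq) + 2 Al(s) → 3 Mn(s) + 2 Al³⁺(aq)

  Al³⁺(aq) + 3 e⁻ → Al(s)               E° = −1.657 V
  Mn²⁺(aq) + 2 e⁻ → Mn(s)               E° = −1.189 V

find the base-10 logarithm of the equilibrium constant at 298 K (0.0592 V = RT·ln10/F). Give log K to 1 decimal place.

log K = 47.4

The Mn²⁺/Mn couple is reduced (cathode); E°cell = −1.189 − (−1.657) = +0.468 V with n = 6.
At equilibrium E = 0, so log K = nE°cell / 0.0592 = (6)(+0.468) / 0.0592 = 47.4.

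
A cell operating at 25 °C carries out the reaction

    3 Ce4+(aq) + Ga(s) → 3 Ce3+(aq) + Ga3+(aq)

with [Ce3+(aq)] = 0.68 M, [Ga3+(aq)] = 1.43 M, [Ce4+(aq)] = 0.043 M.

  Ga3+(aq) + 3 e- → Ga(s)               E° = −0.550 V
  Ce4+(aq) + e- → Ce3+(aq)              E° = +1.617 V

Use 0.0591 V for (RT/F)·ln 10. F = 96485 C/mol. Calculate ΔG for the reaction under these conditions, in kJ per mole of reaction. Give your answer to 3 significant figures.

−606 kJ/mol

E°cell = +1.617 − (−0.550) = +2.167 V; the balanced reaction transfers n = 3 electrons.
The reaction quotient is ([Ce3+(aq)]^3·[Ga3+(aq)]) / [Ce4+(aq)]^3 = 5.66×10^3; by Nernst, E = +2.167 − (0.0591/3)(3.752) = +2.0931 V.
ΔG = −nFE = −(3)(96485)(+2.0931) J/mol = −606 kJ/mol.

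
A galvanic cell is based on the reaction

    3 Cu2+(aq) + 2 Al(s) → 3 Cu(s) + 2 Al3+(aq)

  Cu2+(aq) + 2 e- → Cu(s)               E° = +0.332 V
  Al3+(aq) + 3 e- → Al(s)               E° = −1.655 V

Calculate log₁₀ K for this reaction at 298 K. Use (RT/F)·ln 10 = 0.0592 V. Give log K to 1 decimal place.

log K = 201.4

The Cu²⁺/Cu couple is reduced (cathode); E°cell = +0.332 − (−1.655) = +1.987 V with n = 6.
At equilibrium E = 0, so log K = nE°cell / 0.0592 = (6)(+1.987) / 0.0592 = 201.4.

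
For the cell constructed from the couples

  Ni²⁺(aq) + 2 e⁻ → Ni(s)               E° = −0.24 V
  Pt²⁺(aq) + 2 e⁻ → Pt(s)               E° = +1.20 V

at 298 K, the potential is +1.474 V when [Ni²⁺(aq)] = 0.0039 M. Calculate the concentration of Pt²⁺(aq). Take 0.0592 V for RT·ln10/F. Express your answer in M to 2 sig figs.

0.055 M

The Pt²⁺/Pt couple has the larger reduction potential, so it is the cathode: E°cell = +1.20 − (−0.24) = +1.44 V and n = 2.
From the Nernst equation, log Q = n(E° − E)/0.0592 = 2·(+1.44 − (+1.474))/0.0592 = −1.149.
Balancing electrons gives Pt²⁺(aq) + Ni(s) → Pt(s) + Ni²⁺(aq); thus Q = [Ni²⁺(aq)] / [Pt²⁺(aq)].
Isolating [Pt²⁺(aq)] in Q = 10^{−1.149} yields log [Pt²⁺(aq)] = −1.260, i.e. 0.055 M.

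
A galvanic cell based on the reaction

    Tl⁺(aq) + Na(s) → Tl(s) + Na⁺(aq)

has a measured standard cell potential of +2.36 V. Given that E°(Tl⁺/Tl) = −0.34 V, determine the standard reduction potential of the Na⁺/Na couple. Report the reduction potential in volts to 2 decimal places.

In the reaction as written the Tl⁺/Tl couple is reduced (cathode) and Na⁺/Na is oxidized (anode), so E°cell = E°(Tl⁺/Tl) − E°(Na⁺/Na).
E°(Na⁺/Na) = E°(cathode) − E°cell = −0.34 − (+2.36) = −2.70 V.

−2.70 V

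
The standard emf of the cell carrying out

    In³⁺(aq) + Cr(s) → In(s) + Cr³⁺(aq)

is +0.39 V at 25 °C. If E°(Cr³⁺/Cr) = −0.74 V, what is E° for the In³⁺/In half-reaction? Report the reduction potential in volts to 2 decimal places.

−0.35 V

In the reaction as written the In³⁺/In couple is reduced (cathode) and Cr³⁺/Cr is oxidized (anode), so E°cell = E°(In³⁺/In) − E°(Cr³⁺/Cr).
E°(In³⁺/In) = E°cell + E°(anode) = +0.39 + (−0.74) = −0.35 V.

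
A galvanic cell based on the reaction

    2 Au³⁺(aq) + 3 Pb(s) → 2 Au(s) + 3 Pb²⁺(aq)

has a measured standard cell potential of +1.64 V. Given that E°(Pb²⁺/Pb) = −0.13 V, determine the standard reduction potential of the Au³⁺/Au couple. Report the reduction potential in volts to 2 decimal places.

In the reaction as written the Au³⁺/Au couple is reduced (cathode) and Pb²⁺/Pb is oxidized (anode), so E°cell = E°(Au³⁺/Au) − E°(Pb²⁺/Pb).
E°(Au³⁺/Au) = E°cell + E°(anode) = +1.64 + (−0.13) = +1.51 V.

+1.51 V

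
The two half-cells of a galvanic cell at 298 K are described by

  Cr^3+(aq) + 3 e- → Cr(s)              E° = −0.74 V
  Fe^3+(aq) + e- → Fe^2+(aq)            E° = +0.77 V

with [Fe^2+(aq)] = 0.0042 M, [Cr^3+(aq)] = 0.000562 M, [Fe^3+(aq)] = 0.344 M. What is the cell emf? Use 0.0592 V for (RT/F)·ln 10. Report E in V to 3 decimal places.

Since E°(Fe³⁺/Fe²⁺) > E°(Cr³⁺/Cr), Fe³⁺/Fe²⁺ serves as the cathode.
The standard potential is +0.77 − (−0.74) = +1.51 V and the balanced reaction transfers n = 3 electrons.
For the overall reaction 3 Fe^3+(aq) + Cr(s) → 3 Fe^2+(aq) + Cr^3+(aq), Q = ([Fe^2+(aq)]^3·[Cr^3+(aq)]) / [Fe^3+(aq)]^3 = 1.02×10^−9, giving log Q = −8.990.
By the Nernst equation, E = +1.51 − (0.0592/3)·(−8.990) = +1.687 V.

+1.687 V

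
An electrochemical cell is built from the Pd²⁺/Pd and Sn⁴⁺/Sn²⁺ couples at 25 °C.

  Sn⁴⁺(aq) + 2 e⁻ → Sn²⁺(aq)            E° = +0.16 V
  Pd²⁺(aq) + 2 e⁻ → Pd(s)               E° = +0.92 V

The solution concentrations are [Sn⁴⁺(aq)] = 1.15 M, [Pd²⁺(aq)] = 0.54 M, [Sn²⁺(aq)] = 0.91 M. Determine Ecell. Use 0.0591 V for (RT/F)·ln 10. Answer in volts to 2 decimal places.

+0.75 V

Pd²⁺/Pd is reduced (cathode, E° = +0.92 V) and Sn⁴⁺/Sn²⁺ is oxidized (anode).
E°cell = +0.92 − (+0.16) = +0.76 V, with n = 2 electrons transferred.
Balancing gives Pd²⁺(aq) + Sn²⁺(aq) → Pd(s) + Sn⁴⁺(aq); hence Q = [Sn⁴⁺(aq)] / ([Pd²⁺(aq)]·[Sn²⁺(aq)]) = 2.34 (log Q = 0.369).
Applying E = E° − (RT ln10/nF)·log Q gives +0.76 − (0.0591/2)(0.369) = +0.75 V.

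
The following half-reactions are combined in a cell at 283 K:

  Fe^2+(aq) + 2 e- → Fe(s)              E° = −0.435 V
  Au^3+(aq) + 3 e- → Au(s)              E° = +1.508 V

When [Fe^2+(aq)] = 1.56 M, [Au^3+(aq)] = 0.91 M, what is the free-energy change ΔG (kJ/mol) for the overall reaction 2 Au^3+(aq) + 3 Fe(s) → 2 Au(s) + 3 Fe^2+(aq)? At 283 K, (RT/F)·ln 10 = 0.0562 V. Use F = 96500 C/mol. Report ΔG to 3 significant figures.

−1120 kJ/mol

The standard cell potential is +1.508 − (−0.435) = +1.943 V, with n = 6 electrons in the balanced equation.
The reaction quotient is [Fe^2+(aq)]^3 / [Au^3+(aq)]^2 = 4.58; by Nernst, E = +1.943 − (0.0562/6)(0.661) = +1.9368 V.
ΔG = −nFE = −(6)(96500)(+1.9368) J/mol = −1120 kJ/mol.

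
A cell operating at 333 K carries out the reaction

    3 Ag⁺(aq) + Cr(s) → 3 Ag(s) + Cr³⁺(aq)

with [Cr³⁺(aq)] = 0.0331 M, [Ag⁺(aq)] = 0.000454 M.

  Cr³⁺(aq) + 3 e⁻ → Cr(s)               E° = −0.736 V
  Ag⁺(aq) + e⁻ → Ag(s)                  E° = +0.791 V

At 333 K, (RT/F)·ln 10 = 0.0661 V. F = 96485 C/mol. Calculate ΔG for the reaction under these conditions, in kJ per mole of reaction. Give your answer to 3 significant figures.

−387 kJ/mol

E°cell = +0.791 − (−0.736) = +1.527 V; the balanced reaction transfers n = 3 electrons.
The reaction quotient is [Cr³⁺(aq)] / [Ag⁺(aq)]^3 = 3.54×10^8; by Nernst, E = +1.527 − (0.0661/3)(8.549) = +1.3386 V.
ΔG = −nFE = −(3)(96485)(+1.3386) J/mol = −387 kJ/mol.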